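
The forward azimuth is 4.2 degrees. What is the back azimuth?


back azimuth = (4.2 + 180) mod 360 = 184.2 degrees

184.2 degrees


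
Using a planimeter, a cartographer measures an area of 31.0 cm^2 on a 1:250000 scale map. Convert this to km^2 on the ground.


ground_area = 31.0 * (250000/100)^2 = 193750000.0 m^2 = 193.75 km^2

193.75 km^2


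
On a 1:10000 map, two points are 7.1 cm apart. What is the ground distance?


ground = 7.1 cm * 10000 / 100 = 710.0 m

710.0 m


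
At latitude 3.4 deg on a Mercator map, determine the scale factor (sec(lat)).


SF = 1 / cos(3.4) = 1 / 0.99824 = 1.002

1.002


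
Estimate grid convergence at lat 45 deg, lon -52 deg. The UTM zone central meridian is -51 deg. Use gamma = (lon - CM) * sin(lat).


gamma = (-52 - -51) * sin(45) = -1 * 0.707107 = -0.707 degrees

-0.707 degrees


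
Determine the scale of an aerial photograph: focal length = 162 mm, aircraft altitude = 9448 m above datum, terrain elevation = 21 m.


scale = f / (H - h) = 162 mm / 9427 m = 162 / 9427000 = 1:58191

1:58191


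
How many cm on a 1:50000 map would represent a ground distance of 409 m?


map_cm = 409 * 100 / 50000 = 0.818 cm ≈ 0.82 cm

0.82 cm


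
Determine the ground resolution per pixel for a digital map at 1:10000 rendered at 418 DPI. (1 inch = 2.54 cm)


pixel_cm = 2.54 / 418 ≈ 0.006077 cm
ground = pixel_cm * 10000 / 100 = 2.54 * 10000 / (418 * 100) = 25400 / 41800 ≈ 0.61 m

0.61 m


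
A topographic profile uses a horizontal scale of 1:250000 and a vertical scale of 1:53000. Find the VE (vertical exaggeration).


VE = horizontal_scale / vertical_scale = 250000 / 53000 ≈ 4.7

4.7x


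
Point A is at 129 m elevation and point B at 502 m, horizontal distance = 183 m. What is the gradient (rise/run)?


gradient = (502 - 129) / 183 = 373 / 183 = 2.0383

2.0383


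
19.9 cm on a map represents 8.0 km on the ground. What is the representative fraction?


ground = 8.0 km = 800000 cm; RF denominator = ground / map = 800000 / 19.9 ≈ 40201; RF = 1:40201

1:40201


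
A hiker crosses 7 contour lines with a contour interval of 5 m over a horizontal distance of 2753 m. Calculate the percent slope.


elevation change = 7 * 5 = 35 m
slope = 35 / 2753 * 100 = 1.3%

1.3%


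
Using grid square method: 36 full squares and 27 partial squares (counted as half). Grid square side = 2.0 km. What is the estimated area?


effective squares = 36 + 27 * 0.5 = 49.5
area = 49.5 * 4.0 = 198.0 km^2

198.0 km^2


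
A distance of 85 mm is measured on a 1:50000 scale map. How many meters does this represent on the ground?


ground = 85 mm * 50000 / 1000 = 4250.0 m

4250.0 m


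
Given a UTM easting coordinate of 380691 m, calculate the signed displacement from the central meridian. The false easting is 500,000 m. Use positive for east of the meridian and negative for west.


displacement = 380691 - 500000 = -119309 m

-119309 m


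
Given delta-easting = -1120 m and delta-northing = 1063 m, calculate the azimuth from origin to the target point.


az = atan2(-1120, 1063) = -46.5 deg
adjusted to 0-360: 313.5 degrees

313.5 degrees


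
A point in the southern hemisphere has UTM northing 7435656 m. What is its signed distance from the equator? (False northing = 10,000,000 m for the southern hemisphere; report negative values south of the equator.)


For southern: actual = 7435656 - 10000000 = -2564344 m

-2564344 m


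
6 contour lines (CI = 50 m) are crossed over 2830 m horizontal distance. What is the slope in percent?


elevation change = 6 * 50 = 300 m
slope = 300 / 2830 * 100 = 10.6%

10.6%


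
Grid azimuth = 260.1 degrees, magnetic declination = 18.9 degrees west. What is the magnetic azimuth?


magnetic azimuth = grid azimuth - declination (east +ve)
mag_az = 260.1 - -18.9 = 279.0 degrees

279.0 degrees


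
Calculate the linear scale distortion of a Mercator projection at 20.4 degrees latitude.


SF = 1 / cos(20.4) = 1 / 0.937282 = 1.067

1.067


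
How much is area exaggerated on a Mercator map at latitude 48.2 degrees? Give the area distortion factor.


area_distortion = 1/cos^2(48.2) = 2.251

2.251


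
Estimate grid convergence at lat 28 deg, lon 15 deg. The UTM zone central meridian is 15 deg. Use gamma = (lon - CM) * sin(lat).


gamma = (15 - 15) * sin(28) = 0 * 0.469472 = 0.0 degrees

0.0 degrees


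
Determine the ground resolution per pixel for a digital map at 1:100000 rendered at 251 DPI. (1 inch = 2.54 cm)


pixel_cm = 2.54 / 251 ≈ 0.01012 cm
ground = pixel_cm * 100000 / 100 = 2.54 * 100000 / (251 * 100) = 254000 / 25100 ≈ 10.12 m

10.12 m


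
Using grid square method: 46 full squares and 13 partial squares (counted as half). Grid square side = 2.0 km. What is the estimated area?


effective squares = 46 + 13 * 0.5 = 52.5
area = 52.5 * 4.0 = 210.0 km^2

210.0 km^2


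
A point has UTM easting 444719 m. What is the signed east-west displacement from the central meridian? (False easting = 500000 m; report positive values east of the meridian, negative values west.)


displacement = 444719 - 500000 = -55281 m

-55281 m


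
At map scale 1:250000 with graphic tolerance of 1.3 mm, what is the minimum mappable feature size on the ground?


ground = 1.3 mm * 250000 / 1000 = 325.0 m

325.0 m


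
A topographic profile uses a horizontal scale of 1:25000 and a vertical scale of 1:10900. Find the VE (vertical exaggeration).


VE = horizontal_scale / vertical_scale = 25000 / 10900 ≈ 2.3

2.3x


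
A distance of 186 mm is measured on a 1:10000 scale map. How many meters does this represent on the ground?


ground = 186 mm * 10000 / 1000 = 1860.0 m

1860.0 m


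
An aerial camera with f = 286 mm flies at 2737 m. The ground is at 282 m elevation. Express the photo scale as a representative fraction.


scale = f / (H - h) = 286 mm / 2455 m = 286 / 2455000 = 1:8584

1:8584


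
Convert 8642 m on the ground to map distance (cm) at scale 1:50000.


map_cm = 8642 * 100 / 50000 = 17.284 cm ≈ 17.28 cm

17.28 cm


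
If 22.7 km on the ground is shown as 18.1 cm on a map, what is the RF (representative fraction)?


ground = 22.7 km = 2270000 cm; RF denominator = ground / map = 2270000 / 18.1 ≈ 125414; RF = 1:125414

1:125414


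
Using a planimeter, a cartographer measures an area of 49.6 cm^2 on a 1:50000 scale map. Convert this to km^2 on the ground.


ground_area = 49.6 * (50000/100)^2 = 12400000.0 m^2 = 12.4 km^2

12.4 km^2


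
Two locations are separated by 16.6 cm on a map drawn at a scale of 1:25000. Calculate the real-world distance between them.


ground = 16.6 cm * 25000 / 100 = 4150.0 m = 4.15 km

4.15 km


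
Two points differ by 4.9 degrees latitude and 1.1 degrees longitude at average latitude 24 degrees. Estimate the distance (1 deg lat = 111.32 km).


dlat_km = 4.9 * 111.32 = 545.468
dlon_km = 1.1 * 111.32 * cos(24) ≈ 111.865
dist = sqrt(545.468^2 + 111.865^2) ≈ 556.8 km

556.8 km


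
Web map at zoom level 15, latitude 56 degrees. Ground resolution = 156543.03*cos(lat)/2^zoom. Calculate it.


res = 156543.03 * cos(56) / 2^15 = 156543.03 * 0.5591929 / 32768 = 2.67 m/pixel

2.67 m/pixel


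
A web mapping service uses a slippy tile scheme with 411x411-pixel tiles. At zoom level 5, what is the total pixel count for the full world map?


tiles per axis = 2^5 = 32
total tiles = 32^2 = 1024
pixels per axis = 32 * 411 = 13152
total pixels = 13152^2 = 172975104

172975104 pixels


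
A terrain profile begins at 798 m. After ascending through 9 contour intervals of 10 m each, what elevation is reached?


elevation = 798 + 9 * 10 = 888 m

888 m


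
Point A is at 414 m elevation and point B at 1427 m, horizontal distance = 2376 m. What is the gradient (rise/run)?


gradient = (1427 - 414) / 2376 = 1013 / 2376 = 0.4263

0.4263


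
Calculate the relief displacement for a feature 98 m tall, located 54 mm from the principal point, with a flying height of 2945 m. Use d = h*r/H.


d = h * r / H = 98 * 54 / 2945 = 1.8 mm

1.8 mm


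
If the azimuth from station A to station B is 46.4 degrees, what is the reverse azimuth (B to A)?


back azimuth = (46.4 + 180) mod 360 = 226.4 degrees

226.4 degrees


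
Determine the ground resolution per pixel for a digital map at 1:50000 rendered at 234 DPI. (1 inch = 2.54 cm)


pixel_cm = 2.54 / 234 ≈ 0.010855 cm
ground = pixel_cm * 50000 / 100 = 2.54 * 50000 / (234 * 100) = 127000 / 23400 ≈ 5.43 m

5.43 m


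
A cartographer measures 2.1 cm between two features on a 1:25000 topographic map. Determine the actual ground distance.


ground = 2.1 cm * 25000 / 100 = 525.0 m

525.0 m


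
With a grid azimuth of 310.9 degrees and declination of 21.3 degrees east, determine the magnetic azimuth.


magnetic azimuth = grid azimuth - declination (east +ve)
mag_az = 310.9 - 21.3 = 289.6 degrees

289.6 degrees


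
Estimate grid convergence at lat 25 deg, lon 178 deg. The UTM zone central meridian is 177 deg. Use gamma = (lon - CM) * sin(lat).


gamma = (178 - 177) * sin(25) = 1 * 0.422618 = 0.423 degrees

0.423 degrees


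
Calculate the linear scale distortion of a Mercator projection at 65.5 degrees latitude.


SF = 1 / cos(65.5) = 1 / 0.414693 = 2.411

2.411


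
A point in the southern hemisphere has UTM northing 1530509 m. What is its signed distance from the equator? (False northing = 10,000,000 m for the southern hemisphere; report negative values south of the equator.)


For southern: actual = 1530509 - 10000000 = -8469491 m

-8469491 m


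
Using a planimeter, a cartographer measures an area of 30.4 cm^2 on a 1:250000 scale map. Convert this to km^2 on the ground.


ground_area = 30.4 * (250000/100)^2 = 190000000.0 m^2 = 190.0 km^2

190.0 km^2


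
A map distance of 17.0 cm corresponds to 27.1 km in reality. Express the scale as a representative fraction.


ground = 27.1 km = 2710000 cm; RF denominator = ground / map = 2710000 / 17.0 ≈ 159412; RF = 1:159412

1:159412


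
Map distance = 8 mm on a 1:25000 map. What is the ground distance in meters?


ground = 8 mm * 25000 / 1000 = 200.0 m

200.0 m


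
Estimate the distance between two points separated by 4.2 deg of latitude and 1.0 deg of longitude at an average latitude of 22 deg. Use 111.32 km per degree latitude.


dlat_km = 4.2 * 111.32 = 467.544
dlon_km = 1.0 * 111.32 * cos(22) ≈ 103.214
dist = sqrt(467.544^2 + 103.214^2) ≈ 478.8 km

478.8 km


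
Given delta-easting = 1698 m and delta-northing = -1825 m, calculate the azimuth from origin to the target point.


az = atan2(1698, -1825) = 137.1 deg
adjusted to 0-360: 137.1 degrees

137.1 degrees


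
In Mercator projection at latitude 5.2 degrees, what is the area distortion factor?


area_distortion = 1/cos^2(5.2) = 1.008

1.008


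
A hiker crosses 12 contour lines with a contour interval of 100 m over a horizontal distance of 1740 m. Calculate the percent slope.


elevation change = 12 * 100 = 1200 m
slope = 1200 / 1740 * 100 = 69.0%

69.0%


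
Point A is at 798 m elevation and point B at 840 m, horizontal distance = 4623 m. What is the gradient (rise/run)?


gradient = (840 - 798) / 4623 = 42 / 4623 = 0.0091

0.0091


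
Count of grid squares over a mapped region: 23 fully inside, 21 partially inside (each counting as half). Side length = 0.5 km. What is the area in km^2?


effective squares = 23 + 21 * 0.5 = 33.5
area = 33.5 * 0.25 = 8.375 km^2

8.375 km^2


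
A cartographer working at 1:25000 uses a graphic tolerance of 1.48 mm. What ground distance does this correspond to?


ground = 1.48 mm * 25000 / 1000 = 37.0 m

37.0 m


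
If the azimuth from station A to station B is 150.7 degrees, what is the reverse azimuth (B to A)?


back azimuth = (150.7 + 180) mod 360 = 330.7 degrees

330.7 degrees


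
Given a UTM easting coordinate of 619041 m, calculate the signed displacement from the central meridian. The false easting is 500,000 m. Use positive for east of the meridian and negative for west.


displacement = 619041 - 500000 = 119041 m

119041 m


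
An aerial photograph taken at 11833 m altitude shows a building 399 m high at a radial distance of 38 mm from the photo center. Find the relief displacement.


d = h * r / H = 399 * 38 / 11833 = 1.28 mm

1.28 mm


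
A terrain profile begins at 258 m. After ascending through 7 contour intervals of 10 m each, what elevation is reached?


elevation = 258 + 7 * 10 = 328 m

328 m


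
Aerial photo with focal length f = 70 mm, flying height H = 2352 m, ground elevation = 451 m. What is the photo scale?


scale = f / (H - h) = 70 mm / 1901 m = 70 / 1901000 = 1:27157

1:27157


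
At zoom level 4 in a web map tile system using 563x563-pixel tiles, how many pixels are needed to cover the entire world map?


tiles per axis = 2^4 = 16
total tiles = 16^2 = 256
pixels per axis = 16 * 563 = 9008
total pixels = 9008^2 = 81144064

81144064 pixels


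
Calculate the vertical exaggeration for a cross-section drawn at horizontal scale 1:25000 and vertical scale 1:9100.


VE = horizontal_scale / vertical_scale = 25000 / 9100 ≈ 2.7

2.7x


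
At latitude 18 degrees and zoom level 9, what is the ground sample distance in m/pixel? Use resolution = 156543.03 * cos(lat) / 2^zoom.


res = 156543.03 * cos(18) / 2^9 = 156543.03 * 0.95105652 / 512 = 290.78 m/pixel

290.78 m/pixel


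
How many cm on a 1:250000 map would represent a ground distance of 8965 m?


map_cm = 8965 * 100 / 250000 = 3.586 cm ≈ 3.59 cm

3.59 cm


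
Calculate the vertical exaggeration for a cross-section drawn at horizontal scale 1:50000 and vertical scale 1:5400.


VE = horizontal_scale / vertical_scale = 50000 / 5400 ≈ 9.3

9.3x


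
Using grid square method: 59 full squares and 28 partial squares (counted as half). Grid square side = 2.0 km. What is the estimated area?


effective squares = 59 + 28 * 0.5 = 73.0
area = 73.0 * 4.0 = 292.0 km^2

292.0 km^2


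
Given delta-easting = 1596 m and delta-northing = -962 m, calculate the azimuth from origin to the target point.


az = atan2(1596, -962) = 121.1 deg
adjusted to 0-360: 121.1 degrees

121.1 degrees


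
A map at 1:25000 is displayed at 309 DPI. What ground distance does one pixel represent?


pixel_cm = 2.54 / 309 ≈ 0.00822 cm
ground = pixel_cm * 25000 / 100 = 2.54 * 25000 / (309 * 100) = 63500 / 30900 ≈ 2.06 m

2.06 m


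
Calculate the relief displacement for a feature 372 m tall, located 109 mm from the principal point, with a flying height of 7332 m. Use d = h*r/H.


d = h * r / H = 372 * 109 / 7332 = 5.53 mm

5.53 mm


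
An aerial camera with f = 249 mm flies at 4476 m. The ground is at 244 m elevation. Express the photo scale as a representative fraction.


scale = f / (H - h) = 249 mm / 4232 m = 249 / 4232000 = 1:16996

1:16996


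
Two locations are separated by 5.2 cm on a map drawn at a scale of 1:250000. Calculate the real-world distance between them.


ground = 5.2 cm * 250000 / 100 = 13000.0 m = 13.0 km

13.0 km


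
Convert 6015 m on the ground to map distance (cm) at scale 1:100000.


map_cm = 6015 * 100 / 100000 = 6.015 cm ≈ 6.02 cm

6.02 cm


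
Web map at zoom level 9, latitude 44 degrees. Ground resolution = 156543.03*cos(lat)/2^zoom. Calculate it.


res = 156543.03 * cos(44) / 2^9 = 156543.03 * 0.7193398 / 512 = 219.94 m/pixel

219.94 m/pixel


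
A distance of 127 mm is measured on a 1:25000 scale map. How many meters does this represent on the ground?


ground = 127 mm * 25000 / 1000 = 3175.0 m

3175.0 m


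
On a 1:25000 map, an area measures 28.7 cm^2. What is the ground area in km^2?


ground_area = 28.7 * (25000/100)^2 = 1793750.0 m^2 = 1.79375 km^2 ≈ 1.794 km^2

1.794 km^2


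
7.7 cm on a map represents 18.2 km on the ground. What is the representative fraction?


ground = 18.2 km = 1820000 cm; RF denominator = ground / map = 1820000 / 7.7 ≈ 236364; RF = 1:236364

1:236364


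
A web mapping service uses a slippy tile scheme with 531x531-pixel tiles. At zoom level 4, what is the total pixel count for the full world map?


tiles per axis = 2^4 = 16
total tiles = 16^2 = 256
pixels per axis = 16 * 531 = 8496
total pixels = 8496^2 = 72182016

72182016 pixels


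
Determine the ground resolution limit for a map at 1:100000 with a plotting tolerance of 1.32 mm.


ground = 1.32 mm * 100000 / 1000 = 132.0 m

132.0 m


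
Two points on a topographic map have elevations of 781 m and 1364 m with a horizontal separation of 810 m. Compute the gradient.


gradient = (1364 - 781) / 810 = 583 / 810 = 0.7198

0.7198


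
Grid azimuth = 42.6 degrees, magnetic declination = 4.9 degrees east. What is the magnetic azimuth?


magnetic azimuth = grid azimuth - declination (east +ve)
mag_az = 42.6 - 4.9 = 37.7 degrees

37.7 degrees


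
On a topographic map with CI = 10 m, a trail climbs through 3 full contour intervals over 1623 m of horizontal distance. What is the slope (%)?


elevation change = 3 * 10 = 30 m
slope = 30 / 1623 * 100 = 1.8%

1.8%


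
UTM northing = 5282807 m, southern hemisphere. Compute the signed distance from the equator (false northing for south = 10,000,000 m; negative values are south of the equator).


For southern: actual = 5282807 - 10000000 = -4717193 m

-4717193 m


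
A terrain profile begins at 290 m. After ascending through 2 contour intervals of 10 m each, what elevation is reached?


elevation = 290 + 2 * 10 = 310 m

310 m


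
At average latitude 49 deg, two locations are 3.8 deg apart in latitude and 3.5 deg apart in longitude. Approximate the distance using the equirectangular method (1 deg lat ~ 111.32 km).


dlat_km = 3.8 * 111.32 = 423.016
dlon_km = 3.5 * 111.32 * cos(49) ≈ 255.614
dist = sqrt(423.016^2 + 255.614^2) ≈ 494.2 km

494.2 km


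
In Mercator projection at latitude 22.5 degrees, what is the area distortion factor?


area_distortion = 1/cos^2(22.5) = 1.172

1.172


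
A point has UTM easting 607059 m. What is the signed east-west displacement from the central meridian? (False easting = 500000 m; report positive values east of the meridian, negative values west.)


displacement = 607059 - 500000 = 107059 m

107059 m


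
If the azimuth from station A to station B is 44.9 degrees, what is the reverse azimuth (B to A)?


back azimuth = (44.9 + 180) mod 360 = 224.9 degrees

224.9 degrees


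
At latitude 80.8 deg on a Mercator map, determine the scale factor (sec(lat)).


SF = 1 / cos(80.8) = 1 / 0.159881 = 6.255

6.255


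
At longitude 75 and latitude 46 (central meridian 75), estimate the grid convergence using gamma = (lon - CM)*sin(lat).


gamma = (75 - 75) * sin(46) = 0 * 0.71934 = 0.0 degrees

0.0 degrees


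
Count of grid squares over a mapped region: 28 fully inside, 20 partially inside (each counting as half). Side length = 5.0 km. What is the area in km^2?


effective squares = 28 + 20 * 0.5 = 38.0
area = 38.0 * 25.0 = 950.0 km^2

950.0 km^2


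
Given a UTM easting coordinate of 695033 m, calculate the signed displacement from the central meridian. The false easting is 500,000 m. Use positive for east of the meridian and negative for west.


displacement = 695033 - 500000 = 195033 m

195033 m


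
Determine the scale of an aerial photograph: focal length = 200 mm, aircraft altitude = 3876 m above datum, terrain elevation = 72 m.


scale = f / (H - h) = 200 mm / 3804 m = 200 / 3804000 = 1:19020

1:19020


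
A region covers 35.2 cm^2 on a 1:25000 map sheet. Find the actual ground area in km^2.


ground_area = 35.2 * (25000/100)^2 = 2200000.0 m^2 = 2.2 km^2

2.2 km^2


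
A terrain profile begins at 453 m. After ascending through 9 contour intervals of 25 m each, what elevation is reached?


elevation = 453 + 9 * 25 = 678 m

678 m


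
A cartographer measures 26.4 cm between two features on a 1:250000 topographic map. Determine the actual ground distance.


ground = 26.4 cm * 250000 / 100 = 66000.0 m = 66.0 km

66.0 km


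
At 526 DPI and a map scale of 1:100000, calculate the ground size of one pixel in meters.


pixel_cm = 2.54 / 526 ≈ 0.004829 cm
ground = pixel_cm * 100000 / 100 = 2.54 * 100000 / (526 * 100) = 254000 / 52600 ≈ 4.83 m

4.83 m


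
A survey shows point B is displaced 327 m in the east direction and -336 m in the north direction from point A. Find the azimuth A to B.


az = atan2(327, -336) = 135.8 deg
adjusted to 0-360: 135.8 degrees

135.8 degrees


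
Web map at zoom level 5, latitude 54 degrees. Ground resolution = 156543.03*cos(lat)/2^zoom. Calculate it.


res = 156543.03 * cos(54) / 2^5 = 156543.03 * 0.58778525 / 32 = 2875.43 m/pixel

2875.43 m/pixel


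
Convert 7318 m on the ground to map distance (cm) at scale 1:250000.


map_cm = 7318 * 100 / 250000 = 2.9272 cm ≈ 2.93 cm

2.93 cm


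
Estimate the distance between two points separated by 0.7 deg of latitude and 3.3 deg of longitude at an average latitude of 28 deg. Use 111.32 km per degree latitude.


dlat_km = 0.7 * 111.32 = 77.924
dlon_km = 3.3 * 111.32 * cos(28) ≈ 324.356
dist = sqrt(77.924^2 + 324.356^2) ≈ 333.6 km

333.6 km


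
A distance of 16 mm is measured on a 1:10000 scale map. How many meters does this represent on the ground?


ground = 16 mm * 10000 / 1000 = 160.0 m

160.0 m


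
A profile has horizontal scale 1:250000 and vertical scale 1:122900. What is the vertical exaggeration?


VE = horizontal_scale / vertical_scale = 250000 / 122900 ≈ 2.0

2.0x


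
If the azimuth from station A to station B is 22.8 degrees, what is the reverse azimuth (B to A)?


back azimuth = (22.8 + 180) mod 360 = 202.8 degrees

202.8 degrees


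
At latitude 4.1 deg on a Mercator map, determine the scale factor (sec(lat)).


SF = 1 / cos(4.1) = 1 / 0.997441 = 1.003

1.003


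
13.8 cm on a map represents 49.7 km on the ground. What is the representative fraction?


ground = 49.7 km = 4970000 cm; RF denominator = ground / map = 4970000 / 13.8 ≈ 360145; RF = 1:360145

1:360145


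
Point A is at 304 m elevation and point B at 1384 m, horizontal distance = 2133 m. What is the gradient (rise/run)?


gradient = (1384 - 304) / 2133 = 1080 / 2133 = 0.5063

0.5063


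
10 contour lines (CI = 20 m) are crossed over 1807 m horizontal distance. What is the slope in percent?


elevation change = 10 * 20 = 200 m
slope = 200 / 1807 * 100 = 11.1%

11.1%


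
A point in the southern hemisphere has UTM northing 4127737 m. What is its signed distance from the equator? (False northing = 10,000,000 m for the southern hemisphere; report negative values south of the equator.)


For southern: actual = 4127737 - 10000000 = -5872263 m

-5872263 m


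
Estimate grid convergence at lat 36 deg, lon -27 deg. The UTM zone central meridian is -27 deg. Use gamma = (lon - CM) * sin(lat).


gamma = (-27 - -27) * sin(36) = 0 * 0.587785 = 0.0 degrees

0.0 degrees


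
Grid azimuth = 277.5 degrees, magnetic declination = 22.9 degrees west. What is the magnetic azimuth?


magnetic azimuth = grid azimuth - declination (east +ve)
mag_az = 277.5 - -22.9 = 300.4 degrees

300.4 degrees


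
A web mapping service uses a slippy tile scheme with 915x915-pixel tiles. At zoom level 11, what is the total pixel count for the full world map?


tiles per axis = 2^11 = 2048
total tiles = 2048^2 = 4194304
pixels per axis = 2048 * 915 = 1873920
total pixels = 1873920^2 = 3511576166400

3511576166400 pixels


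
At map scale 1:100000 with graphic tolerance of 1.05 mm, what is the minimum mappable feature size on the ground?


ground = 1.05 mm * 100000 / 1000 = 105.0 m

105.0 m


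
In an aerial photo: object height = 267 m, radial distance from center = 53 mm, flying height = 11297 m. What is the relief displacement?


d = h * r / H = 267 * 53 / 11297 = 1.25 mm

1.25 mm


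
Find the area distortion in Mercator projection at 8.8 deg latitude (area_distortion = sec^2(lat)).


area_distortion = 1/cos^2(8.8) = 1.024

1.024


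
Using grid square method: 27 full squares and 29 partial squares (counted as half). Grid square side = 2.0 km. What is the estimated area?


effective squares = 27 + 29 * 0.5 = 41.5
area = 41.5 * 4.0 = 166.0 km^2

166.0 km^2


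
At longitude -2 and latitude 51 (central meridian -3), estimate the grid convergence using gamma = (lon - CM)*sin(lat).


gamma = (-2 - -3) * sin(51) = 1 * 0.777146 = 0.777 degrees

0.777 degrees


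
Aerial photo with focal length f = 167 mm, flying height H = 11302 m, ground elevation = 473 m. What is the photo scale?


scale = f / (H - h) = 167 mm / 10829 m = 167 / 10829000 = 1:64844

1:64844


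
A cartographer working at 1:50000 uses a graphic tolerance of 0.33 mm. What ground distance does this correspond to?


ground = 0.33 mm * 50000 / 1000 = 16.5 m

16.5 m


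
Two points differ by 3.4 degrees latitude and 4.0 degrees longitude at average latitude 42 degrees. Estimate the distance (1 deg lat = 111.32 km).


dlat_km = 3.4 * 111.32 = 378.488
dlon_km = 4.0 * 111.32 * cos(42) ≈ 330.908
dist = sqrt(378.488^2 + 330.908^2) ≈ 502.7 km

502.7 km


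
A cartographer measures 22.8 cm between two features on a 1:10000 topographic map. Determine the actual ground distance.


ground = 22.8 cm * 10000 / 100 = 2280.0 m = 2.28 km

2.28 km


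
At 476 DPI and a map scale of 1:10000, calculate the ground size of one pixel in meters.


pixel_cm = 2.54 / 476 ≈ 0.005336 cm
ground = pixel_cm * 10000 / 100 = 2.54 * 10000 / (476 * 100) = 25400 / 47600 ≈ 0.53 m

0.53 m


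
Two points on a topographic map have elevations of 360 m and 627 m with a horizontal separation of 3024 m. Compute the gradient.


gradient = (627 - 360) / 3024 = 267 / 3024 = 0.0883

0.0883


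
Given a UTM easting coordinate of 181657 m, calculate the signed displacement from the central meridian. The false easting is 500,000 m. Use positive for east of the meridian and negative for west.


displacement = 181657 - 500000 = -318343 m

-318343 m


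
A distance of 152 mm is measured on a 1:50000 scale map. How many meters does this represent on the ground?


ground = 152 mm * 50000 / 1000 = 7600.0 m

7600.0 m


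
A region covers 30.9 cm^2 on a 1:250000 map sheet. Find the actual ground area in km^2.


ground_area = 30.9 * (250000/100)^2 = 193125000.0 m^2 = 193.125 km^2

193.125 km^2


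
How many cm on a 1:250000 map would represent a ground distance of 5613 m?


map_cm = 5613 * 100 / 250000 = 2.2452 cm ≈ 2.25 cm

2.25 cm


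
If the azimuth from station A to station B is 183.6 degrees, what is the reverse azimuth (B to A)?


back azimuth = (183.6 + 180) mod 360 = 3.6 degrees

3.6 degrees


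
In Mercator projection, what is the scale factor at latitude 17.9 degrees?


SF = 1 / cos(17.9) = 1 / 0.951594 = 1.051

1.051


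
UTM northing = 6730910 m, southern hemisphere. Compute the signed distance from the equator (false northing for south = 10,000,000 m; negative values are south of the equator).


For southern: actual = 6730910 - 10000000 = -3269090 m

-3269090 m


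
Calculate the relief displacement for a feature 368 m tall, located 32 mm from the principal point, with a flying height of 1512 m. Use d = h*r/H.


d = h * r / H = 368 * 32 / 1512 = 7.79 mm

7.79 mm


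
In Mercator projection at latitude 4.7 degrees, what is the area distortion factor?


area_distortion = 1/cos^2(4.7) = 1.007

1.007


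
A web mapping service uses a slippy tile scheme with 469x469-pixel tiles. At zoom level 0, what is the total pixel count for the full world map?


tiles per axis = 2^0 = 1
total tiles = 1^2 = 1
pixels per axis = 1 * 469 = 469
total pixels = 469^2 = 219961

219961 pixels


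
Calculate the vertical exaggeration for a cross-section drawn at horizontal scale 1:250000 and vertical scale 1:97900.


VE = horizontal_scale / vertical_scale = 250000 / 97900 ≈ 2.6

2.6x


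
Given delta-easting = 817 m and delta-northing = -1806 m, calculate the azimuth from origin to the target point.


az = atan2(817, -1806) = 155.7 deg
adjusted to 0-360: 155.7 degrees

155.7 degrees


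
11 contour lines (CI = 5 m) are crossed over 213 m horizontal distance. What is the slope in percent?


elevation change = 11 * 5 = 55 m
slope = 55 / 213 * 100 = 25.8%

25.8%


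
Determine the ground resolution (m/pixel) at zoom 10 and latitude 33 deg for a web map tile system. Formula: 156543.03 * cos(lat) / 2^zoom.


res = 156543.03 * cos(33) / 2^10 = 156543.03 * 0.83867057 / 1024 = 128.21 m/pixel

128.21 m/pixel


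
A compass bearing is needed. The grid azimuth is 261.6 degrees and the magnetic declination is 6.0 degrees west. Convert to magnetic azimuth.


magnetic azimuth = grid azimuth - declination (east +ve)
mag_az = 261.6 - -6.0 = 267.6 degrees

267.6 degrees


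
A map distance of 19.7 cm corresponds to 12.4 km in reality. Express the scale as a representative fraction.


ground = 12.4 km = 1240000 cm; RF denominator = ground / map = 1240000 / 19.7 ≈ 62944; RF = 1:62944

1:62944


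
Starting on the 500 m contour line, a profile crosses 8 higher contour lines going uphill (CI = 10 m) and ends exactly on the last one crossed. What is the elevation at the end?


elevation = 500 + 8 * 10 = 580 m

580 m


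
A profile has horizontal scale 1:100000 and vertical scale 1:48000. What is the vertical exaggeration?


VE = horizontal_scale / vertical_scale = 100000 / 48000 ≈ 2.1

2.1x


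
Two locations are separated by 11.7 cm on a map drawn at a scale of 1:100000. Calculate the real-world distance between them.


ground = 11.7 cm * 100000 / 100 = 11700.0 m = 11.7 km

11.7 km


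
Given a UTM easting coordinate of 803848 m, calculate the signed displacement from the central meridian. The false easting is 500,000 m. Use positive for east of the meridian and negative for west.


displacement = 803848 - 500000 = 303848 m

303848 m


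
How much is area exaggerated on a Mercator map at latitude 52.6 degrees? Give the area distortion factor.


area_distortion = 1/cos^2(52.6) = 2.711

2.711


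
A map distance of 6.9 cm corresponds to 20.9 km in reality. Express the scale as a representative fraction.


ground = 20.9 km = 2090000 cm; RF denominator = ground / map = 2090000 / 6.9 ≈ 302899; RF = 1:302899

1:302899


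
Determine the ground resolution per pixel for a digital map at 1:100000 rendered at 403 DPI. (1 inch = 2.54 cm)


pixel_cm = 2.54 / 403 ≈ 0.006303 cm
ground = pixel_cm * 100000 / 100 = 2.54 * 100000 / (403 * 100) = 254000 / 40300 ≈ 6.3 m

6.3 m


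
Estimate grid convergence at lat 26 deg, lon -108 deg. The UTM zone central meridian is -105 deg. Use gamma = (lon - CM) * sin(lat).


gamma = (-108 - -105) * sin(26) = -3 * 0.438371 = -1.315 degrees

-1.315 degrees


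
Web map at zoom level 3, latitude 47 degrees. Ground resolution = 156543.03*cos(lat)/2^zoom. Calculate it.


res = 156543.03 * cos(47) / 2^3 = 156543.03 * 0.68199836 / 8 = 13345.26 m/pixel

13345.26 m/pixel


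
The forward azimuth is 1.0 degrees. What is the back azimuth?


back azimuth = (1.0 + 180) mod 360 = 181.0 degrees

181.0 degrees


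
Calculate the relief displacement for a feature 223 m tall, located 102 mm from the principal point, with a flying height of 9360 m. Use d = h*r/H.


d = h * r / H = 223 * 102 / 9360 = 2.43 mm

2.43 mm


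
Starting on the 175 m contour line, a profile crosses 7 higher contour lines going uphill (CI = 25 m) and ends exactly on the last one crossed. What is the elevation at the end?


elevation = 175 + 7 * 25 = 350 m

350 m


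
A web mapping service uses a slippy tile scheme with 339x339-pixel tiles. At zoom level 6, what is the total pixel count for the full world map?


tiles per axis = 2^6 = 64
total tiles = 64^2 = 4096
pixels per axis = 64 * 339 = 21696
total pixels = 21696^2 = 470716416

470716416 pixels


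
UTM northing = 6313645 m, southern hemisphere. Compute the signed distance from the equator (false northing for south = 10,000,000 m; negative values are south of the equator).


For southern: actual = 6313645 - 10000000 = -3686355 m

-3686355 m


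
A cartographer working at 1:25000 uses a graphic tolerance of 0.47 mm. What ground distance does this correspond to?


ground = 0.47 mm * 25000 / 1000 = 11.75 m

11.75 m


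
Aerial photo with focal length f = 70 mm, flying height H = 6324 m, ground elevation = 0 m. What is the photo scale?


scale = f / (H - h) = 70 mm / 6324 m = 70 / 6324000 = 1:90343

1:90343


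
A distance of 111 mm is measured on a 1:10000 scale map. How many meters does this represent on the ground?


ground = 111 mm * 10000 / 1000 = 1110.0 m

1110.0 m


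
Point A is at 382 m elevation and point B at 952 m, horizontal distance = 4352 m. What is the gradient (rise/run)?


gradient = (952 - 382) / 4352 = 570 / 4352 = 0.131

0.131


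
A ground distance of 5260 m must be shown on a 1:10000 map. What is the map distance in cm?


map_cm = 5260 * 100 / 10000 = 52.6 cm

52.6 cm


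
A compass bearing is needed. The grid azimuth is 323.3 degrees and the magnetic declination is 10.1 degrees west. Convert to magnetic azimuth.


magnetic azimuth = grid azimuth - declination (east +ve)
mag_az = 323.3 - -10.1 = 333.4 degrees

333.4 degrees


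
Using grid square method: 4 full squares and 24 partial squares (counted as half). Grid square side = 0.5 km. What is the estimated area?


effective squares = 4 + 24 * 0.5 = 16.0
area = 16.0 * 0.25 = 4.0 km^2

4.0 km^2


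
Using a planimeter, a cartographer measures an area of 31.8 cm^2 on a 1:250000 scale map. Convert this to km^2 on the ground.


ground_area = 31.8 * (250000/100)^2 = 198750000.0 m^2 = 198.75 km^2

198.75 km^2


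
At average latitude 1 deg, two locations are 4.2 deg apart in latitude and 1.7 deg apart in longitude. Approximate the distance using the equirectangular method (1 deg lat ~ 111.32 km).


dlat_km = 4.2 * 111.32 = 467.544
dlon_km = 1.7 * 111.32 * cos(1) ≈ 189.215
dist = sqrt(467.544^2 + 189.215^2) ≈ 504.4 km

504.4 km


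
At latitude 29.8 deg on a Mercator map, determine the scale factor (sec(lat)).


SF = 1 / cos(29.8) = 1 / 0.867765 = 1.152

1.152


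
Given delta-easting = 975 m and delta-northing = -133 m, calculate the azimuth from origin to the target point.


az = atan2(975, -133) = 97.8 deg
adjusted to 0-360: 97.8 degrees

97.8 degrees


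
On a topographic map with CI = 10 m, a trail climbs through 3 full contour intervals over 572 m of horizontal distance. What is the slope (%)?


elevation change = 3 * 10 = 30 m
slope = 30 / 572 * 100 = 5.2%

5.2%


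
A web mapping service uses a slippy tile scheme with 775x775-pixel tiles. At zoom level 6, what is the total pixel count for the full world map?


tiles per axis = 2^6 = 64
total tiles = 64^2 = 4096
pixels per axis = 64 * 775 = 49600
total pixels = 49600^2 = 2460160000

2460160000 pixels


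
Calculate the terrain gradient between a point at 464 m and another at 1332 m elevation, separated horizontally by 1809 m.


gradient = (1332 - 464) / 1809 = 868 / 1809 = 0.4798

0.4798


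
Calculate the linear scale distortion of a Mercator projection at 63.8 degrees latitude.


SF = 1 / cos(63.8) = 1 / 0.441506 = 2.265

2.265


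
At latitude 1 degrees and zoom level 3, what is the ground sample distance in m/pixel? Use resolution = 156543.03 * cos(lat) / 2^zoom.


res = 156543.03 * cos(1) / 2^3 = 156543.03 * 0.9998477 / 8 = 19564.9 m/pixel

19564.9 m/pixel


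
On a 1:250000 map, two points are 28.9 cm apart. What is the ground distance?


ground = 28.9 cm * 250000 / 100 = 72250.0 m = 72.25 km

72.25 km


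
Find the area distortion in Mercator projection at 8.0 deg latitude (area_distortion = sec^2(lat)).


area_distortion = 1/cos^2(8.0) = 1.02

1.02


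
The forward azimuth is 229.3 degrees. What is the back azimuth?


back azimuth = (229.3 + 180) mod 360 = 49.3 degrees

49.3 degrees


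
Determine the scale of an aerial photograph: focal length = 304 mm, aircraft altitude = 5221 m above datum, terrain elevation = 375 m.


scale = f / (H - h) = 304 mm / 4846 m = 304 / 4846000 = 1:15941

1:15941


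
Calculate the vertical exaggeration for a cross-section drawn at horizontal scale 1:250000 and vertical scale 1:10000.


VE = horizontal_scale / vertical_scale = 250000 / 10000 = 25.0

25.0x


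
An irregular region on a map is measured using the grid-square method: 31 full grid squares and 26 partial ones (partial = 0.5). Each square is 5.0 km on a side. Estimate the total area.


effective squares = 31 + 26 * 0.5 = 44.0
area = 44.0 * 25.0 = 1100.0 km^2

1100.0 km^2


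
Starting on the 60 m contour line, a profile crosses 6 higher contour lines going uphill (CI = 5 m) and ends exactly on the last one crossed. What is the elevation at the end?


elevation = 60 + 6 * 5 = 90 m

90 m


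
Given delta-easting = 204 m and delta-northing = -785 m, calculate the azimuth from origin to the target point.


az = atan2(204, -785) = 165.4 deg
adjusted to 0-360: 165.4 degrees

165.4 degrees


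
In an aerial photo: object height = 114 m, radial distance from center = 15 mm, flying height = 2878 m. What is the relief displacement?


d = h * r / H = 114 * 15 / 2878 = 0.59 mm

0.59 mm


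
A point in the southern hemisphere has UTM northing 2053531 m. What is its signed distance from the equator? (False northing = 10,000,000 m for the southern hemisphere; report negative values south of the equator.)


For southern: actual = 2053531 - 10000000 = -7946469 m

-7946469 m


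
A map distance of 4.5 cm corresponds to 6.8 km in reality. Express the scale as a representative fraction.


ground = 6.8 km = 680000 cm; RF denominator = ground / map = 680000 / 4.5 ≈ 151111; RF = 1:151111

1:151111


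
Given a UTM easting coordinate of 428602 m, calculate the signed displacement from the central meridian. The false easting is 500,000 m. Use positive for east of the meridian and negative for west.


displacement = 428602 - 500000 = -71398 m

-71398 m


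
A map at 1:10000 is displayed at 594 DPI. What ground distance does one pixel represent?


pixel_cm = 2.54 / 594 ≈ 0.004276 cm
ground = pixel_cm * 10000 / 100 = 2.54 * 10000 / (594 * 100) = 25400 / 59400 ≈ 0.43 m

0.43 m


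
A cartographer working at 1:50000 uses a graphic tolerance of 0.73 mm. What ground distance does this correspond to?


ground = 0.73 mm * 50000 / 1000 = 36.5 m

36.5 m


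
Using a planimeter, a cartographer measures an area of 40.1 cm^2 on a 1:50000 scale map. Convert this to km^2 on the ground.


ground_area = 40.1 * (50000/100)^2 = 10025000.0 m^2 = 10.025 km^2

10.025 km^2


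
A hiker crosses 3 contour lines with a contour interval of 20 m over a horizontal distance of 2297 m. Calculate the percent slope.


elevation change = 3 * 20 = 60 m
slope = 60 / 2297 * 100 = 2.6%

2.6%


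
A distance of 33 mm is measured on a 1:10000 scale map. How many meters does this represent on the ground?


ground = 33 mm * 10000 / 1000 = 330.0 m

330.0 m


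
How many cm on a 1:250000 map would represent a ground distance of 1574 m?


map_cm = 1574 * 100 / 250000 = 0.6296 cm ≈ 0.63 cm

0.63 cm


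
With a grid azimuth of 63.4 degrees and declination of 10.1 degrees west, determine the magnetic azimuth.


magnetic azimuth = grid azimuth - declination (east +ve)
mag_az = 63.4 - -10.1 = 73.5 degrees

73.5 degrees
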